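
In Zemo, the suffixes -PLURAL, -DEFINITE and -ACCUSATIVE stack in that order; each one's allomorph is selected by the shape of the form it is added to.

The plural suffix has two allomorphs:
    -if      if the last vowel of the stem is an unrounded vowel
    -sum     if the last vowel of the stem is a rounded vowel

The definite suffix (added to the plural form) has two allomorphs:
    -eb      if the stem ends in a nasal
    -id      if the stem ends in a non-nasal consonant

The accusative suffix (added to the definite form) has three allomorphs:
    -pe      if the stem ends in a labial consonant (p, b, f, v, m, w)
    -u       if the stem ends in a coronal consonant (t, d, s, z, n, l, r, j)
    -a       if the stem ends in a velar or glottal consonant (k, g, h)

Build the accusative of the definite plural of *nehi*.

nehiifidu

*nehi*: last vowel = /i/, an unrounded vowel → -if → *nehiif*.
The final consonant of the plural form *nehiif* is /f/, which is non-nasal, so the definite suffix is -id, giving *nehiifid*.
The final consonant of the definite form *nehiifid* is /d/, which is coronal, so the accusative suffix is -u, giving *nehiifidu*.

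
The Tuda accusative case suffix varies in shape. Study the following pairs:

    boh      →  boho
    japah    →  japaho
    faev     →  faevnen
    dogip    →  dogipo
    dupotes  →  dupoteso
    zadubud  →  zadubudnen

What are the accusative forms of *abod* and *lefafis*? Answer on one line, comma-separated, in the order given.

abodnen, lefafiso

The pattern is voicing of the final consonant: -o when the stem ends in a voiceless consonant (*boh*, *japah*, *dogip*, *dupotes*); -nen when the stem ends in a voiced consonant (*faev*, *zadubud*).
Since the final consonant of *abod* is /d/ (voiced), it takes -nen, giving *abodnen*.
The final consonant of *lefafis* is /s/, which is voiceless, so the suffix is -o, giving *lefafiso*.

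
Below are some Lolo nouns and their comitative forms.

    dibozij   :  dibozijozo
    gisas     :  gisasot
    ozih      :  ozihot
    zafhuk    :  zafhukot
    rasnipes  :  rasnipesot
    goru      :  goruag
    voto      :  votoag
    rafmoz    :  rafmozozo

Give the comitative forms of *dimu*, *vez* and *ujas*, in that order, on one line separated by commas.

The pattern is voicing of the final sound: -ot when the stem ends in a voiceless consonant (*gisas*, *ozih*, *zafhuk*, *rasnipes*); -ozo when the stem ends in a voiced consonant (*dibozij*, *rafmoz*); -ag when the stem ends in a vowel (*goru*, *voto*).
Since the final sound of *dimu* is /u/ (a vowel), it takes -ag, giving *dimuag*.
Since the final sound of *vez* is /z/ (a voiced consonant), it takes -ozo, giving *vezozo*.
Since the final sound of *ujas* is /s/ (a voiceless consonant), it takes -ot, giving *ujasot*.

dimuag, vezozo, ujasot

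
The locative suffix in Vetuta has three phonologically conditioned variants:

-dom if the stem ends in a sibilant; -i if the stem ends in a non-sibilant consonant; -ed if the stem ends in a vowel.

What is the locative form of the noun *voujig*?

*voujig*: final sound = /g/, a non-sibilant consonant → -i → *voujigi*.

voujigi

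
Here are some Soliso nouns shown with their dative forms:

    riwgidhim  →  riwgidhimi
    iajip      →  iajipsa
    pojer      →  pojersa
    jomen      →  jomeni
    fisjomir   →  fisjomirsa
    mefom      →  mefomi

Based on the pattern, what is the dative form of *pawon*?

pawoni

The suffix is conditioned by the final consonant: -i when the stem ends in a nasal (*riwgidhim*, *jomen*, *mefom*); -sa when the stem ends in a non-nasal consonant (*iajip*, *pojer*, *fisjomir*).
Since the final consonant of *pawon* is /n/ (a nasal), it takes -i, giving *pawoni*.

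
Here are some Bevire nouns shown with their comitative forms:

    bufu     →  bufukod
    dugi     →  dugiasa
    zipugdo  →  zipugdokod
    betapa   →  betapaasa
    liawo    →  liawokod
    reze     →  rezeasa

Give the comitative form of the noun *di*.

Looking at the last vowel of each stem: -kod when the last vowel of the stem is a rounded vowel (*bufu*, *zipugdo*, *liawo*); -asa when the last vowel of the stem is an unrounded vowel (*dugi*, *betapa*, *reze*).
Since the last vowel of *di* is /i/ (an unrounded vowel), it takes -asa, giving *diasa*.

diasa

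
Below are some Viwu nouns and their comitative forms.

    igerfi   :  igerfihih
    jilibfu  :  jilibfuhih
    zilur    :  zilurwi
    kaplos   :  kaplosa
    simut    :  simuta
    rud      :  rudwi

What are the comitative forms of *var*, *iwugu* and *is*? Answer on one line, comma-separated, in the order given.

varwi, iwuguhih, isa

Looking at the final sound of each stem: -a when the stem ends in a voiceless consonant (*kaplos*, *simut*); -wi when the stem ends in a voiced consonant (*zilur*, *rud*); -hih when the stem ends in a vowel (*igerfi*, *jilibfu*).
*var* — final sound /r/ (a voiced consonant) → -wi → *varwi*.
*iwugu* — final sound /u/ (a vowel) → -hih → *iwuguhih*.
*is*: final sound = /s/, a voiceless consonant → -a → *isa*.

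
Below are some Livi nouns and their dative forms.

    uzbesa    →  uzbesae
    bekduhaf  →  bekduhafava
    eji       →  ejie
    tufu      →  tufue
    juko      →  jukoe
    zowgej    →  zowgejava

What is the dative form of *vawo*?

The alternation tracks the final sound of the stem — -ava when the stem ends in a consonant (*bekduhaf*, *zowgej*); -e when the stem ends in a vowel (*uzbesa*, *eji*, *tufu*, *juko*).
Since the final sound of *vawo* is /o/ (a vowel), it takes -e, giving *vawoe*.

vawoe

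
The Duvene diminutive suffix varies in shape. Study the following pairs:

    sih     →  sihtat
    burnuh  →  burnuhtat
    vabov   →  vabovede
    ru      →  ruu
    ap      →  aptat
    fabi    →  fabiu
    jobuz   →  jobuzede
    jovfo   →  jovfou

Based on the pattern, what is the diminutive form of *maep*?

The alternation tracks the final sound of the stem — -tat when the stem ends in a voiceless consonant (*sih*, *burnuh*, *ap*); -ede when the stem ends in a voiced consonant (*vabov*, *jobuz*); -u when the stem ends in a vowel (*ru*, *fabi*, *jovfo*).
*maep* — final sound /p/ (a voiceless consonant) → -tat → *maeptat*.

maeptat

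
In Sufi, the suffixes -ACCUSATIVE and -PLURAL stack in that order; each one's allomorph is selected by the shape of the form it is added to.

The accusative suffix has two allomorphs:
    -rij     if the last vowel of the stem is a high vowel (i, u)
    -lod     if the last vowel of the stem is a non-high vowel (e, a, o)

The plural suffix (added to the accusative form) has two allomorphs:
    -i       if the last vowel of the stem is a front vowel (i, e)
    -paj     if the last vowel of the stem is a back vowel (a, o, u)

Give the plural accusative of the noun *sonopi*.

sonopiriji

*sonopi* — last vowel /i/ (a high vowel) → -rij → *sonopirij*.
Since the last vowel of the accusative form *sonopirij* is /i/ (a front vowel), it takes -i, giving *sonopiriji*.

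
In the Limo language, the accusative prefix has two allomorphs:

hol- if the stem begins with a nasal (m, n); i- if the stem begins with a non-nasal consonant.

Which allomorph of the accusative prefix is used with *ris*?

i-

*ris*: first consonant = /r/, non-nasal → i-.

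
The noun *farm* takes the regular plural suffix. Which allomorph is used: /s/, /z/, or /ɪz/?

The stem *farm* ends in a voiced non-sibilant sound.
The plural suffix surfaces as /ɪz/ after sibilants, /s/ after other voiceless consonants, and /z/ after other voiced sounds.
So the plural -s on *farm* is pronounced /z/.

/z/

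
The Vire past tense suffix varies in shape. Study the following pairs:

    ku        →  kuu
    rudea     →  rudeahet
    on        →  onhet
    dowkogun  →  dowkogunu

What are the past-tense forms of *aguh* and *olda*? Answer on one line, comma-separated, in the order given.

aguhu, oldahet

The alternation tracks the last vowel of the stem — -u when the last vowel of the stem is a high vowel (*ku*, *dowkogun*); -het when the last vowel of the stem is a non-high vowel (*rudea*, *on*).
Since the last vowel of *aguh* is /u/ (a high vowel), it takes -u, giving *aguhu*.
*olda*: last vowel = /a/, a non-high vowel → -het → *oldahet*.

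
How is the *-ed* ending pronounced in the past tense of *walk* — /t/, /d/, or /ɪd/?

/t/

The stem *walk* ends in a voiceless consonant other than /t/.
The -ed suffix is realized as /ɪd/ after /t, d/; as /t/ after other voiceless consonants; and as /d/ after other voiced sounds.
So -ed on *walk* is pronounced /t/.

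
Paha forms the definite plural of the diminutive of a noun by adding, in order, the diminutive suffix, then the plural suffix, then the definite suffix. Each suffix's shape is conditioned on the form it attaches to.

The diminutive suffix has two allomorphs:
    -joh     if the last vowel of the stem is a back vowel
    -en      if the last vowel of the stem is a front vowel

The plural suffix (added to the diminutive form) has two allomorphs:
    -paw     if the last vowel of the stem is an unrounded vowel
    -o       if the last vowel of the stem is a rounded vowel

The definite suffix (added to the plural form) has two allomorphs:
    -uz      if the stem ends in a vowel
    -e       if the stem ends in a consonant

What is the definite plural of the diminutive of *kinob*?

*kinob*: last vowel = /o/, a back vowel → -joh → *kinobjoh*.
The last vowel of the diminutive form *kinobjoh* is /o/, which is a rounded vowel, so the plural suffix is -o, giving *kinobjoho*.
The final sound of the plural form *kinobjoho* is /o/, which is a vowel, so the definite suffix is -uz, giving *kinobjohouz*.

kinobjohouz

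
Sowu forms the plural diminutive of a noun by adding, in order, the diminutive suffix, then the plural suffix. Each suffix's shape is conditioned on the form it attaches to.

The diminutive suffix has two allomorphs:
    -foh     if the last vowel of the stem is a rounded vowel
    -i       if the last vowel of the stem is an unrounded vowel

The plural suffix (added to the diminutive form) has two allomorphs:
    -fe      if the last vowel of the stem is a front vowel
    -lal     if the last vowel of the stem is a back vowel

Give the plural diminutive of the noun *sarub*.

sarubfohlal

The last vowel of *sarub* is /u/, which is a rounded vowel, so the diminutive suffix is -foh, giving *sarubfoh*.
The diminutive form *sarubfoh*: last vowel = /o/, a back vowel → -lal → *sarubfohlal*.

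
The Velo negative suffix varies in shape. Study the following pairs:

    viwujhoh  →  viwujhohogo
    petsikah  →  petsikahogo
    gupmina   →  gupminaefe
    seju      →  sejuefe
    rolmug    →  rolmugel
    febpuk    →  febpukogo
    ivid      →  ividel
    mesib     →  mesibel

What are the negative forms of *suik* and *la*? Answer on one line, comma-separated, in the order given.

The alternation tracks the final sound of the stem — -ogo when the stem ends in a voiceless consonant (*viwujhoh*, *petsikah*, *febpuk*); -el when the stem ends in a voiced consonant (*rolmug*, *ivid*, *mesib*); -efe when the stem ends in a vowel (*gupmina*, *seju*).
*suik*: final sound = /k/, a voiceless consonant → -ogo → *suikogo*.
*la* — final sound /a/ (a vowel) → -efe → *laefe*.

suikogo, laefe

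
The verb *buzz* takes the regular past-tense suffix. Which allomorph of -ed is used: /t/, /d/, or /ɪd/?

/d/

The stem *buzz* ends in a voiced sound other than /d/.
The -ed suffix is realized as /ɪd/ after /t, d/; as /t/ after other voiceless consonants; and as /d/ after other voiced sounds.
So -ed on *buzz* is pronounced /d/.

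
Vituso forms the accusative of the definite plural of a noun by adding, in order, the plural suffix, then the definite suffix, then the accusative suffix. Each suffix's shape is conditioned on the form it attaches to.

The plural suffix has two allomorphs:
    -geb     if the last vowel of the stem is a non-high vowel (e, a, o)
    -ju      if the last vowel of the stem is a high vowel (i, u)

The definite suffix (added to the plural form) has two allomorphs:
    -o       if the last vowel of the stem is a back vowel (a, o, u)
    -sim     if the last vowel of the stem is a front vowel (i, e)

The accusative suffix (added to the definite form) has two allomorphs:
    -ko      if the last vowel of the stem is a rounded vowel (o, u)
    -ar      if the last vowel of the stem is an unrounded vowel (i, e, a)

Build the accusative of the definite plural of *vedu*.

Since the last vowel of *vedu* is /u/ (a high vowel), it takes -ju, giving *veduju*.
The plural form *veduju*: last vowel = /u/, a back vowel → -o → *vedujuo*.
The definite form *vedujuo*: last vowel = /o/, a rounded vowel → -ko → *vedujuoko*.

vedujuoko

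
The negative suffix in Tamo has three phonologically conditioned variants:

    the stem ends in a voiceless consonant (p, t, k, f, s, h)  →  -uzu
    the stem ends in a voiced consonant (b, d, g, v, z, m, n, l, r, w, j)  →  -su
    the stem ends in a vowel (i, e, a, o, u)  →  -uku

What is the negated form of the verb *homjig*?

*homjig* — final sound /g/ (a voiced consonant) → -su → *homjigsu*.

homjigsu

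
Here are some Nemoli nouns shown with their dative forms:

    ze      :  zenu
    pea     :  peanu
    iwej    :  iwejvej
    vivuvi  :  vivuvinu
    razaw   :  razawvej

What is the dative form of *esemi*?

The pattern is consonant vs. vowel: -vej when the stem ends in a consonant (*iwej*, *razaw*); -nu when the stem ends in a vowel (*ze*, *pea*, *vivuvi*).
*esemi*: final sound = /i/, a vowel → -nu → *eseminu*.

eseminu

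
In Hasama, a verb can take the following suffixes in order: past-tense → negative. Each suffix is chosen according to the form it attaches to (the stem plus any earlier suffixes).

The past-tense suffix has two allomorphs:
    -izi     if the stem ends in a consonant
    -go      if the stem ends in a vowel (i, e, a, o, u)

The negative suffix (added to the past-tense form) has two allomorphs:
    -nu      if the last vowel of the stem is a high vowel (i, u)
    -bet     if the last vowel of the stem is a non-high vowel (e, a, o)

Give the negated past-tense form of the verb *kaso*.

kasogobet

The final sound of *kaso* is /o/, which is a vowel, so the past-tense suffix is -go, giving *kasogo*.
The past-tense form *kasogo* — last vowel /o/ (a non-high vowel) → -bet → *kasogobet*.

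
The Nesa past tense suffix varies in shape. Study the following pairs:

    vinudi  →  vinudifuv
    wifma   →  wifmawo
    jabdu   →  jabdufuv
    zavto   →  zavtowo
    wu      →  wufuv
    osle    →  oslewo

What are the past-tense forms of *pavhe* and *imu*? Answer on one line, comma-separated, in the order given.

pavhewo, imufuv

The alternation tracks the last vowel of the stem — -fuv when the last vowel of the stem is a high vowel (*vinudi*, *jabdu*, *wu*); -wo when the last vowel of the stem is a non-high vowel (*wifma*, *zavto*, *osle*).
*pavhe*: last vowel = /e/, a non-high vowel → -wo → *pavhewo*.
*imu*: last vowel = /u/, a high vowel → -fuv → *imufuv*.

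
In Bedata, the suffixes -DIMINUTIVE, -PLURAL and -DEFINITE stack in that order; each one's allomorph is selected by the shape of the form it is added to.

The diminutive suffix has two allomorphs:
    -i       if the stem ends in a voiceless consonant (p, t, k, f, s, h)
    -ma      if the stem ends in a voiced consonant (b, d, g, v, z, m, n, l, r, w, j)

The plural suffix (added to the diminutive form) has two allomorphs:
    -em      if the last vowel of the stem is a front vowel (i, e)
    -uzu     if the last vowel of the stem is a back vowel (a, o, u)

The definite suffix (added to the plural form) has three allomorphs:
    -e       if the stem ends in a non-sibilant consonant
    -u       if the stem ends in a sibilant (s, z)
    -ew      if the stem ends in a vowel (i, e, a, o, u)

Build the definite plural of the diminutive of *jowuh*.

The final consonant of *jowuh* is /h/, which is voiceless, so the diminutive suffix is -i, giving *jowuhi*.
The diminutive form *jowuhi*: last vowel = /i/, a front vowel → -em → *jowuhiem*.
The plural form *jowuhiem*: final sound = /m/, a non-sibilant consonant → -e → *jowuhieme*.

jowuhieme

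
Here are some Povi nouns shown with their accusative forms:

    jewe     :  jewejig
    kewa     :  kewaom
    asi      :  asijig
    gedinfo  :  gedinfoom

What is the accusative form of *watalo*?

The alternation tracks the last vowel of the stem — -jig when the last vowel of the stem is a front vowel (*jewe*, *asi*); -om when the last vowel of the stem is a back vowel (*kewa*, *gedinfo*).
*watalo* — last vowel /o/ (a back vowel) → -om → *wataloom*.

wataloom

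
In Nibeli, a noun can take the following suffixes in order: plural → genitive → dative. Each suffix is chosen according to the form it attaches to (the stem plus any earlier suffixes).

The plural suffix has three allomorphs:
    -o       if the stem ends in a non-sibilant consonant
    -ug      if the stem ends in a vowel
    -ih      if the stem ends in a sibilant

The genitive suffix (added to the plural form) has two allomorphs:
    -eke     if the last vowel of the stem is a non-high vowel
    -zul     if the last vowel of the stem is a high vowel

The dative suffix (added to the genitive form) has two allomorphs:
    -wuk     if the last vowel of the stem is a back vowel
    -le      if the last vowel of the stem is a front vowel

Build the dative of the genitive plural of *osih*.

*osih*: final sound = /h/, a non-sibilant consonant → -o → *osiho*.
The plural form *osiho* — last vowel /o/ (a non-high vowel) → -eke → *osihoeke*.
The last vowel of the genitive form *osihoeke* is /e/, which is a front vowel, so the dative suffix is -le, giving *osihoekele*.

osihoekele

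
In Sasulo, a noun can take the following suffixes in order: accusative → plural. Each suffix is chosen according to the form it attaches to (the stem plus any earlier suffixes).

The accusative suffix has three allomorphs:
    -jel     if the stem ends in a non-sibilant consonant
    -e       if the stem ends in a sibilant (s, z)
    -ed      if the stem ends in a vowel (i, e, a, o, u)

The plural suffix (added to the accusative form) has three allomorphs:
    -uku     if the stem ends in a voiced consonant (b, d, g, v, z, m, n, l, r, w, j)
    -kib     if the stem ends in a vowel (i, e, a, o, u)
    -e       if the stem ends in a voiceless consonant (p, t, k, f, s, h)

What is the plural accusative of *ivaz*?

ivazekib

*ivaz* — final sound /z/ (a sibilant) → -e → *ivaze*.
Since the final sound of the accusative form *ivaze* is /e/ (a vowel), it takes -kib, giving *ivazekib*.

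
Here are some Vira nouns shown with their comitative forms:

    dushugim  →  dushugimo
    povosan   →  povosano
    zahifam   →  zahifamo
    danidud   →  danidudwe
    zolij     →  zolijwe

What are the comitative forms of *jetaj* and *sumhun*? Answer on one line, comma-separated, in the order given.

jetajwe, sumhuno

The alternation tracks the final consonant of the stem — -o when the stem ends in a nasal (*dushugim*, *povosan*, *zahifam*); -we when the stem ends in a non-nasal consonant (*danidud*, *zolij*).
*jetaj* — final consonant /j/ (non-nasal) → -we → *jetajwe*.
The final consonant of *sumhun* is /n/, which is a nasal, so the suffix is -o, giving *sumhuno*.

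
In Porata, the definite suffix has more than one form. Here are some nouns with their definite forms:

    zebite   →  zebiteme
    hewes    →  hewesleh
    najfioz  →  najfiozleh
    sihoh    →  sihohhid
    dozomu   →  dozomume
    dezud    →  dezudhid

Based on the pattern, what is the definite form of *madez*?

The pattern is sibilance of the final sound: -leh when the stem ends in a sibilant (*hewes*, *najfioz*); -hid when the stem ends in a non-sibilant consonant (*sihoh*, *dezud*); -me when the stem ends in a vowel (*zebite*, *dozomu*).
*madez* — final sound /z/ (a sibilant) → -leh → *madezleh*.

madezleh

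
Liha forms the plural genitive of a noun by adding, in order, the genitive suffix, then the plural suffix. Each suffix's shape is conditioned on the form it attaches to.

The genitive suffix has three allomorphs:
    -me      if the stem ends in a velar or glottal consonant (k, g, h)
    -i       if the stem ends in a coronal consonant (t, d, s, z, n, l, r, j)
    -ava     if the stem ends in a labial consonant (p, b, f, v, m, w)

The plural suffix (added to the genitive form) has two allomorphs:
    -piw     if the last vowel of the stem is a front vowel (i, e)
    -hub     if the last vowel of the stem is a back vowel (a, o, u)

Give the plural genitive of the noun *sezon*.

sezonipiw

Since the final consonant of *sezon* is /n/ (coronal), it takes -i, giving *sezoni*.
The genitive form *sezoni* — last vowel /i/ (a front vowel) → -piw → *sezonipiw*.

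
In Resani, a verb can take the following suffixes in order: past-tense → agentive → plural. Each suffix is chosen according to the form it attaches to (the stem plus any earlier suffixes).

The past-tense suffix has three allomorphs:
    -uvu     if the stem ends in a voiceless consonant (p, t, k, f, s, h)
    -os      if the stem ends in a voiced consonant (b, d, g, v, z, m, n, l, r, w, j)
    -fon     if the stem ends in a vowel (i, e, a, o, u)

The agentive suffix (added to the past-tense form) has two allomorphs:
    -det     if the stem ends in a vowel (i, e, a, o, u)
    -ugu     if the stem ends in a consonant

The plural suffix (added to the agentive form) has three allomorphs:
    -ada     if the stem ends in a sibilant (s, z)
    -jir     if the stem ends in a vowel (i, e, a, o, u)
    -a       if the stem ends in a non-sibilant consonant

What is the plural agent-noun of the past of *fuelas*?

Since the final sound of *fuelas* is /s/ (a voiceless consonant), it takes -uvu, giving *fuelasuvu*.
The past-tense form *fuelasuvu*: final sound = /u/, a vowel → -det → *fuelasuvudet*.
The agentive form *fuelasuvudet* — final sound /t/ (a non-sibilant consonant) → -a → *fuelasuvudeta*.

fuelasuvudeta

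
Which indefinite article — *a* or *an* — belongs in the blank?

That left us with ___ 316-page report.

The indefinite article is chosen by the initial *sound* of the following word, not its spelling.
The number *316* is spoken "three hundred …", beginning with /θriː/ — a consonant sound.
So the article is *a*: That left us with a 316-page report.

a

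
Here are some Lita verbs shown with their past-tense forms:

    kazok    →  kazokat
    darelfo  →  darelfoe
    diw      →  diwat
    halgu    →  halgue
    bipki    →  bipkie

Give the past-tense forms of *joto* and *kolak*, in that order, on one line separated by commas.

The suffix is conditioned by the final sound: -at when the stem ends in a consonant (*kazok*, *diw*); -e when the stem ends in a vowel (*darelfo*, *halgu*, *bipki*).
*joto* — final sound /o/ (a vowel) → -e → *jotoe*.
The final sound of *kolak* is /k/, which is a consonant, so the suffix is -at, giving *kolakat*.

jotoe, kolakat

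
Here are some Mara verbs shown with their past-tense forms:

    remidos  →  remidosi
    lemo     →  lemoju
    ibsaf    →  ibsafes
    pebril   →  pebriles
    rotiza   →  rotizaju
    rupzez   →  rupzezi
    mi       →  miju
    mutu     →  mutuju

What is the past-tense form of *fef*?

The pattern is sibilance of the final sound: -i when the stem ends in a sibilant (*remidos*, *rupzez*); -es when the stem ends in a non-sibilant consonant (*ibsaf*, *pebril*); -ju when the stem ends in a vowel (*lemo*, *rotiza*, *mi*, *mutu*).
*fef*: final sound = /f/, a non-sibilant consonant → -es → *fefes*.

fefes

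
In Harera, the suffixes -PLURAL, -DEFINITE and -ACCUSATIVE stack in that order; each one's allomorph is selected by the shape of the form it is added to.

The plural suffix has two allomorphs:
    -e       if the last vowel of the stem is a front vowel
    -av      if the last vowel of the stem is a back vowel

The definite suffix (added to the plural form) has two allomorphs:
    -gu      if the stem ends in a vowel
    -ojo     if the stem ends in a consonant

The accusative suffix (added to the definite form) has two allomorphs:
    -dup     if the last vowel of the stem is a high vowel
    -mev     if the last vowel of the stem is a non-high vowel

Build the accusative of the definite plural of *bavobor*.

The last vowel of *bavobor* is /o/, which is a back vowel, so the plural suffix is -av, giving *bavoborav*.
The plural form *bavoborav* — final sound /v/ (a consonant) → -ojo → *bavoboravojo*.
The definite form *bavoboravojo* — last vowel /o/ (a non-high vowel) → -mev → *bavoboravojomev*.

bavoboravojomev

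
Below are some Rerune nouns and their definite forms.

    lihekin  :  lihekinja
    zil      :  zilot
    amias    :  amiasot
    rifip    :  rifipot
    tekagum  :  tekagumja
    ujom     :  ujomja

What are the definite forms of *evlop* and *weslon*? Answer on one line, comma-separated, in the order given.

The alternation tracks the final consonant of the stem — -ja when the stem ends in a nasal (*lihekin*, *tekagum*, *ujom*); -ot when the stem ends in a non-nasal consonant (*zil*, *amias*, *rifip*).
The final consonant of *evlop* is /p/, which is non-nasal, so the suffix is -ot, giving *evlopot*.
*weslon*: final consonant = /n/, a nasal → -ja → *weslonja*.

evlopot, weslonja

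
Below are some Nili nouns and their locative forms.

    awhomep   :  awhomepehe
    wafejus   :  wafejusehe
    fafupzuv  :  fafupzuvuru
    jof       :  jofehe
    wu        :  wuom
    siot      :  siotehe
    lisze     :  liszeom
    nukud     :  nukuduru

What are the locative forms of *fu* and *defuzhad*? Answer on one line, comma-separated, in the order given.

Looking at the final sound of each stem: -ehe when the stem ends in a voiceless consonant (*awhomep*, *wafejus*, *jof*, *siot*); -uru when the stem ends in a voiced consonant (*fafupzuv*, *nukud*); -om when the stem ends in a vowel (*wu*, *lisze*).
Since the final sound of *fu* is /u/ (a vowel), it takes -om, giving *fuom*.
*defuzhad*: final sound = /d/, a voiced consonant → -uru → *defuzhaduru*.

fuom, defuzhaduru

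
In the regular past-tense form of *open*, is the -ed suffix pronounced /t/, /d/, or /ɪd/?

/d/

The stem *open* ends in a voiced sound other than /d/.
The -ed suffix is realized as /ɪd/ after /t, d/; as /t/ after other voiceless consonants; and as /d/ after other voiced sounds.
So -ed on *open* is pronounced /d/.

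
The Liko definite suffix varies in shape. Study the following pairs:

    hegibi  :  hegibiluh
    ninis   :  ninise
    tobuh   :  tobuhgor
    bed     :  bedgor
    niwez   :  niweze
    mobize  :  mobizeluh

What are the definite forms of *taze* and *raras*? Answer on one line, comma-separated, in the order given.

Looking at the final sound of each stem: -e when the stem ends in a sibilant (*ninis*, *niwez*); -gor when the stem ends in a non-sibilant consonant (*tobuh*, *bed*); -luh when the stem ends in a vowel (*hegibi*, *mobize*).
Since the final sound of *taze* is /e/ (a vowel), it takes -luh, giving *tazeluh*.
The final sound of *raras* is /s/, which is a sibilant, so the suffix is -e, giving *rarase*.

tazeluh, rarase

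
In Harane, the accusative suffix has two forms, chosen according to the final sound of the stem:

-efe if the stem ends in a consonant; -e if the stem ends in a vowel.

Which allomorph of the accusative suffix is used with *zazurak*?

-efe

*zazurak*: final sound = /k/, a consonant → -efe.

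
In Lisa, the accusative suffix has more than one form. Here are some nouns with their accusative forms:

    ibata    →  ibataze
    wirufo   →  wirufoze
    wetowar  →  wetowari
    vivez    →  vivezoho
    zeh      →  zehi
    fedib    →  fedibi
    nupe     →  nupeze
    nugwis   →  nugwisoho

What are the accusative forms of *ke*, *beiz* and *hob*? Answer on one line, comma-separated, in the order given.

keze, beizoho, hobi

Looking at the final sound of each stem: -oho when the stem ends in a sibilant (*vivez*, *nugwis*); -i when the stem ends in a non-sibilant consonant (*wetowar*, *zeh*, *fedib*); -ze when the stem ends in a vowel (*ibata*, *wirufo*, *nupe*).
*ke* — final sound /e/ (a vowel) → -ze → *keze*.
*beiz* — final sound /z/ (a sibilant) → -oho → *beizoho*.
Since the final sound of *hob* is /b/ (a non-sibilant consonant), it takes -i, giving *hobi*.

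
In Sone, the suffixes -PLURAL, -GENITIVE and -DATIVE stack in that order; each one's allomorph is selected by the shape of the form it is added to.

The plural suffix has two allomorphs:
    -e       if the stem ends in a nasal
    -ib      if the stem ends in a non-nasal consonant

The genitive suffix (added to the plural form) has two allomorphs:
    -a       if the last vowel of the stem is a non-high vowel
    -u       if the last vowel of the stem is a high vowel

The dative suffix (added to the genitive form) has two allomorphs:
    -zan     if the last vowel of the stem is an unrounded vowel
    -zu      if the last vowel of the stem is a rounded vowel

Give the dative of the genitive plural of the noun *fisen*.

fiseneazan

The final consonant of *fisen* is /n/, which is a nasal, so the plural suffix is -e, giving *fisene*.
Since the last vowel of the plural form *fisene* is /e/ (a non-high vowel), it takes -a, giving *fisenea*.
The last vowel of the genitive form *fisenea* is /a/, which is an unrounded vowel, so the dative suffix is -zan, giving *fiseneazan*.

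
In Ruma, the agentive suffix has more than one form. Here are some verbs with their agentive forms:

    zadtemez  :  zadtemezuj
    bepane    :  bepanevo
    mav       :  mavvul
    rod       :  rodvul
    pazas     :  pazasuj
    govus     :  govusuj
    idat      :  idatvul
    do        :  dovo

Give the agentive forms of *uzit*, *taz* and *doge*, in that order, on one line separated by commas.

uzitvul, tazuj, dogevo

The pattern is sibilance of the final sound: -uj when the stem ends in a sibilant (*zadtemez*, *pazas*, *govus*); -vul when the stem ends in a non-sibilant consonant (*mav*, *rod*, *idat*); -vo when the stem ends in a vowel (*bepane*, *do*).
Since the final sound of *uzit* is /t/ (a non-sibilant consonant), it takes -vul, giving *uzitvul*.
The final sound of *taz* is /z/, which is a sibilant, so the suffix is -uj, giving *tazuj*.
*doge*: final sound = /e/, a vowel → -vo → *dogevo*.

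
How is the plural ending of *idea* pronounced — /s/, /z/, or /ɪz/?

/z/

The stem *idea* ends in a voiced non-sibilant sound.
The plural suffix surfaces as /ɪz/ after sibilants, /s/ after other voiceless consonants, and /z/ after other voiced sounds.
So the plural -s on *idea* is pronounced /z/.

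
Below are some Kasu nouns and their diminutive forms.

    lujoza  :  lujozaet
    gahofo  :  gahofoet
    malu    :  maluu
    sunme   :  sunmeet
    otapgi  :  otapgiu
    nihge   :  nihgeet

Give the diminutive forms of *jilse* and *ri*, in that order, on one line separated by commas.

jilseet, riu

The pattern is height harmony: -u when the last vowel of the stem is a high vowel (*malu*, *otapgi*); -et when the last vowel of the stem is a non-high vowel (*lujoza*, *gahofo*, *sunme*, *nihge*).
Since the last vowel of *jilse* is /e/ (a non-high vowel), it takes -et, giving *jilseet*.
The last vowel of *ri* is /i/, which is a high vowel, so the suffix is -u, giving *riu*.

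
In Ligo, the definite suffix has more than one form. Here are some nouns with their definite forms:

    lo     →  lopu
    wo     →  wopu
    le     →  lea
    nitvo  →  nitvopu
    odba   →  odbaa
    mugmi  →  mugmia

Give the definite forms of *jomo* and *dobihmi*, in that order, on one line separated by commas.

The pattern is rounding harmony: -pu when the last vowel of the stem is a rounded vowel (*lo*, *wo*, *nitvo*); -a when the last vowel of the stem is an unrounded vowel (*le*, *odba*, *mugmi*).
*jomo* — last vowel /o/ (a rounded vowel) → -pu → *jomopu*.
*dobihmi*: last vowel = /i/, an unrounded vowel → -a → *dobihmia*.

jomopu, dobihmia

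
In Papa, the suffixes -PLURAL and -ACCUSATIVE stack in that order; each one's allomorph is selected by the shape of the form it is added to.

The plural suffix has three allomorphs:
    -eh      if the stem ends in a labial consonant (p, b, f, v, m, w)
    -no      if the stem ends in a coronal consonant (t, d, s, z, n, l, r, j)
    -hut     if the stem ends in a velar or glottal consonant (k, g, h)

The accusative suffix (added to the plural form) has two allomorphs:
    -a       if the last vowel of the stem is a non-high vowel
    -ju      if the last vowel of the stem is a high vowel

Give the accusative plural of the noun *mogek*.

The final consonant of *mogek* is /k/, which is velar/glottal, so the plural suffix is -hut, giving *mogekhut*.
The last vowel of the plural form *mogekhut* is /u/, which is a high vowel, so the accusative suffix is -ju, giving *mogekhutju*.

mogekhutju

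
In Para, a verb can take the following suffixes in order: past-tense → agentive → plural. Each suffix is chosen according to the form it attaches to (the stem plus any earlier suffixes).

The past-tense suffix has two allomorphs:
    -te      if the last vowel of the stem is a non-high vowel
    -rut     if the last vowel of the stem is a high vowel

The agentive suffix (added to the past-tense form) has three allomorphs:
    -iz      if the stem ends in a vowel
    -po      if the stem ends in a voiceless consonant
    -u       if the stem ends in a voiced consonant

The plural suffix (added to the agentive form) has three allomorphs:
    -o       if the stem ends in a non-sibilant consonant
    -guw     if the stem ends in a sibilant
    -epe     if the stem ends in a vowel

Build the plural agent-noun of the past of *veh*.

Since the last vowel of *veh* is /e/ (a non-high vowel), it takes -te, giving *vehte*.
The past-tense form *vehte*: final sound = /e/, a vowel → -iz → *vehteiz*.
The final sound of the agentive form *vehteiz* is /z/, which is a sibilant, so the plural suffix is -guw, giving *vehteizguw*.

vehteizguw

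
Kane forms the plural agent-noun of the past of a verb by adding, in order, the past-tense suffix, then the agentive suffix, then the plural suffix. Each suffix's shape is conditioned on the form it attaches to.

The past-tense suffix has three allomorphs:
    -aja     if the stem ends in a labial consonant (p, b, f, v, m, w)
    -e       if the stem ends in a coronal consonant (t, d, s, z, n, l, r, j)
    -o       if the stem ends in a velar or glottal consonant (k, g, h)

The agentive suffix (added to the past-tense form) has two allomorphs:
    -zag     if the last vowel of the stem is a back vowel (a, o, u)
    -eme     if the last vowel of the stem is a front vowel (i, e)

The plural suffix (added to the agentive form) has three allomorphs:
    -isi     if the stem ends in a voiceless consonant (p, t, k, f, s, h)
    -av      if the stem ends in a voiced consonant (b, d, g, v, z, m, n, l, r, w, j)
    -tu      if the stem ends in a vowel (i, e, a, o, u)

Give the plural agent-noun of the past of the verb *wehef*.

wehefajazagav

*wehef* — final consonant /f/ (labial) → -aja → *wehefaja*.
The past-tense form *wehefaja*: last vowel = /a/, a back vowel → -zag → *wehefajazag*.
The final sound of the agentive form *wehefajazag* is /g/, which is a voiced consonant, so the plural suffix is -av, giving *wehefajazagav*.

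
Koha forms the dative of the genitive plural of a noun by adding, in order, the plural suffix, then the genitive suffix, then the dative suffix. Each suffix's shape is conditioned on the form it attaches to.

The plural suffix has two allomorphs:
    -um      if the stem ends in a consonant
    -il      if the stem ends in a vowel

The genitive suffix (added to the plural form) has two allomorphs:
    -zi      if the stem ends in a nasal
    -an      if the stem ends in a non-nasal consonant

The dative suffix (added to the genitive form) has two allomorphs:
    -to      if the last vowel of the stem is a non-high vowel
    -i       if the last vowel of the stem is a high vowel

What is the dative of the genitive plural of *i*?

iilanto

*i* — final sound /i/ (a vowel) → -il → *iil*.
The final consonant of the plural form *iil* is /l/, which is non-nasal, so the genitive suffix is -an, giving *iilan*.
The last vowel of the genitive form *iilan* is /a/, which is a non-high vowel, so the dative suffix is -to, giving *iilanto*.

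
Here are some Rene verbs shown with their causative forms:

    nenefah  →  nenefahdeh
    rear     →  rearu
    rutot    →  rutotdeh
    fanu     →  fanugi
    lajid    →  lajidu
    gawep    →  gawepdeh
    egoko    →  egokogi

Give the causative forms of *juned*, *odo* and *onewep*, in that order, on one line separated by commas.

junedu, odogi, onewepdeh

The suffix is conditioned by the final sound: -deh when the stem ends in a voiceless consonant (*nenefah*, *rutot*, *gawep*); -u when the stem ends in a voiced consonant (*rear*, *lajid*); -gi when the stem ends in a vowel (*fanu*, *egoko*).
*juned* — final sound /d/ (a voiced consonant) → -u → *junedu*.
Since the final sound of *odo* is /o/ (a vowel), it takes -gi, giving *odogi*.
The final sound of *onewep* is /p/, which is a voiceless consonant, so the suffix is -deh, giving *onewepdeh*.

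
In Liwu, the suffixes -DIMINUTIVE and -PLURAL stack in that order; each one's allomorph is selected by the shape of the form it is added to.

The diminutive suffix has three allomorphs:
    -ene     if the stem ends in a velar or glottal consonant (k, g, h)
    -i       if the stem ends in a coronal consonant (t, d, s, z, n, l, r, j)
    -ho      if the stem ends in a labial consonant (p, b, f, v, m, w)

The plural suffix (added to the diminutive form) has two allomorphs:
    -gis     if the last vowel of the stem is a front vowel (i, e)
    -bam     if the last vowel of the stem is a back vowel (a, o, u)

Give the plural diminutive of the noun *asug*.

*asug*: final consonant = /g/, velar/glottal → -ene → *asugene*.
The last vowel of the diminutive form *asugene* is /e/, which is a front vowel, so the plural suffix is -gis, giving *asugenegis*.

asugenegis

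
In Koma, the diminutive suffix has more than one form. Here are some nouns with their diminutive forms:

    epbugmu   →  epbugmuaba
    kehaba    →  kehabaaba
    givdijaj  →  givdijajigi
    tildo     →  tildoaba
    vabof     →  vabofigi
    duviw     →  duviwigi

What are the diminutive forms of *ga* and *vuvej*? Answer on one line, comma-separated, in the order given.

gaaba, vuvejigi

The suffix is conditioned by the final sound: -igi when the stem ends in a consonant (*givdijaj*, *vabof*, *duviw*); -aba when the stem ends in a vowel (*epbugmu*, *kehaba*, *tildo*).
*ga*: final sound = /a/, a vowel → -aba → *gaaba*.
Since the final sound of *vuvej* is /j/ (a consonant), it takes -igi, giving *vuvejigi*.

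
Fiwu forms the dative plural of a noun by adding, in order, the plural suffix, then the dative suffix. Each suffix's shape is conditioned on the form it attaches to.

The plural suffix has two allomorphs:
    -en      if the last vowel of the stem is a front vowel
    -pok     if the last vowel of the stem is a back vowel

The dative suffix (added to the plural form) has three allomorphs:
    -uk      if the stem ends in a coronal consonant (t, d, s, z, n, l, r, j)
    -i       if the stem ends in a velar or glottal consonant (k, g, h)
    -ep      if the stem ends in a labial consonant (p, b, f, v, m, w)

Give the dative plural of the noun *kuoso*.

kuosopoki

*kuoso*: last vowel = /o/, a back vowel → -pok → *kuosopok*.
The final consonant of the plural form *kuosopok* is /k/, which is velar/glottal, so the dative suffix is -i, giving *kuosopoki*.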